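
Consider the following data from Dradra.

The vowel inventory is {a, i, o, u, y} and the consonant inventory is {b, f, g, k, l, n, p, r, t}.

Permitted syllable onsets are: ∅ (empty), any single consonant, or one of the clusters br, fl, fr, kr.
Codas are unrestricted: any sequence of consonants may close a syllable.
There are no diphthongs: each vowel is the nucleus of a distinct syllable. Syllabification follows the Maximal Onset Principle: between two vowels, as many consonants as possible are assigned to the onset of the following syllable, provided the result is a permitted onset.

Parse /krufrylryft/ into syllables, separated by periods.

kru.fryl.ryft

The vowels are u, y, y — 3 nuclei, so 3 syllables.
Between /u/ (V1) and /y/ (V2): /fr/ — entire cluster is a permitted onset → onset /fr/, coda ∅.
Between /y/ (V2) and /y/ (V3): cluster /lr/ — the longest permitted-onset suffix is /r/; onset = /r/, preceding coda = /l/.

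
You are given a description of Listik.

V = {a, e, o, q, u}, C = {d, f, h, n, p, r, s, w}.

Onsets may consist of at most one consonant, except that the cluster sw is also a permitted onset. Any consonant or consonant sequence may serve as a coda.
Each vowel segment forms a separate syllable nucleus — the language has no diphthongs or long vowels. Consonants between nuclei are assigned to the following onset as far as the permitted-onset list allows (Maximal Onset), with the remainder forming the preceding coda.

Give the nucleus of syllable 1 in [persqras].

e

Vowels present: e, q, a; each is a nucleus, giving 3 syllables.
The first nucleus (vowel 1 from the left) is /e/.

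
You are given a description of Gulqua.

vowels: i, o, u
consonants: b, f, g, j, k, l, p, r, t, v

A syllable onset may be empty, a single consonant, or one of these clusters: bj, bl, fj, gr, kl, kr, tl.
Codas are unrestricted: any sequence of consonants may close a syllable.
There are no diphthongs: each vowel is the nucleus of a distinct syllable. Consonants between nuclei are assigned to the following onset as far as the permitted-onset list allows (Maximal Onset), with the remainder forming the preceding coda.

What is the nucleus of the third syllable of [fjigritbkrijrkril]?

Nuclei (vowels): i, i, i, i → 4 syllables.
The third nucleus (vowel 3 from the left) is /i/.

i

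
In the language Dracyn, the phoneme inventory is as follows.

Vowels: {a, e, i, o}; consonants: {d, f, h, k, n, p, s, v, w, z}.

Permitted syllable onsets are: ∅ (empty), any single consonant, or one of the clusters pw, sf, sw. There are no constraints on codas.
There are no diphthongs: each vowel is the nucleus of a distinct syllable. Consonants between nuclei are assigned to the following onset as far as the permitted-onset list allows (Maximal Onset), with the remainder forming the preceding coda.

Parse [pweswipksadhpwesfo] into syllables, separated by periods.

pwe.swipk.sadh.pwe.sfo

Vowels present: e, i, a, e, o; each is a nucleus, giving 5 syllables.
V1 /e/ – V2 /i/: cluster /sw/ — /sw/ is itself a permitted onset, so the whole cluster goes right; preceding coda = ∅.
V2 /i/ – V3 /a/: /pks/ splits as /pk/ + /s/ (/s/ is the longest suffix that is a licit onset).
V3 /a/ – V4 /e/: /dhpw/ — longest licit onset from the right is /pw/, leaving /dh/ as coda.
V4 /e/ – V5 /o/: cluster /sf/ — /sf/ is itself a permitted onset, so the whole cluster goes right; preceding coda = ∅.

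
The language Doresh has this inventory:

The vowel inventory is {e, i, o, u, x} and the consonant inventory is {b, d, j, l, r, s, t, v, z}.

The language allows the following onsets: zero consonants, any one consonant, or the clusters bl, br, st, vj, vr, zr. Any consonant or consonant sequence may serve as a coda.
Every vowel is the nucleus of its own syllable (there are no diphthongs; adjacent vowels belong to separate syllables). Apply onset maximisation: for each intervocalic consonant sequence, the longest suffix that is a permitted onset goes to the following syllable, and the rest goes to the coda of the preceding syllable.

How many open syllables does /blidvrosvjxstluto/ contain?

Nuclei (vowels): i, o, x, u, o → 5 syllables.
V1 /i/ – V2 /o/: /dvr/ — longest licit onset from the right is /vr/, leaving /d/ as coda.
V2 /o/ – V3 /x/: /svj/ splits as /s/ + /vj/ (/vj/ is the longest suffix that is a licit onset).
V3 /x/ – V4 /u/: /stl/ splits as /st/ + /l/ (/l/ is the longest suffix that is a licit onset).
V4 /u/ – V5 /o/: /t/ → onset of the next syllable (single consonants are always licit onsets).
Putting it together: blid.vros.vjxst.lu.to.
Classifying each syllable: /blid/ (closed), /vros/ (closed), /vjxst/ (closed), /lu/ (open), /to/ (open).
Open syllables: 2.

2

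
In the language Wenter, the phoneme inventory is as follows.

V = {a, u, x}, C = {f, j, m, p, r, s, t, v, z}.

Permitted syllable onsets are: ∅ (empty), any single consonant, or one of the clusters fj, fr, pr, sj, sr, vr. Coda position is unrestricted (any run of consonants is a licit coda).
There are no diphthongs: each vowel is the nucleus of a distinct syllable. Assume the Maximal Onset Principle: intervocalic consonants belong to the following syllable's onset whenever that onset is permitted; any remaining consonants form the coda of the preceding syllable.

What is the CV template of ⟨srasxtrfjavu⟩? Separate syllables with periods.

Vowels present: a, x, a, u; each is a nucleus, giving 4 syllables.
V1 /a/ – V2 /x/: just /s/ — single C goes to the following onset.
V2 /x/ – V3 /a/: cluster /trfj/ — the longest permitted-onset suffix is /fj/; onset = /fj/, preceding coda = /tr/.
V3 /a/ – V4 /u/: /v/ → onset of the next syllable (single consonants are always licit onsets).
So the parse is sra.sxtr.fja.vu.
Mapping each syllable to C/V: /sra/ → CCV, /sxtr/ → CVCC, /fja/ → CCV, /vu/ → CV.

CCV.CVCC.CCV.CV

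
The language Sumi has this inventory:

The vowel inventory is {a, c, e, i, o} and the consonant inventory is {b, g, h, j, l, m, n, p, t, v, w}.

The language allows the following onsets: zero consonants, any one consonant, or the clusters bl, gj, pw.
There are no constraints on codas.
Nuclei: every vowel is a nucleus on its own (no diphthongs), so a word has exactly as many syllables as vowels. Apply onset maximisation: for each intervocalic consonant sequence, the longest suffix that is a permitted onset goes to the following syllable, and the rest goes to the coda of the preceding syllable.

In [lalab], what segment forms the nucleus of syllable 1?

Vowels present: a, a; each is a nucleus, giving 2 syllables.
The first nucleus (vowel 1 from the left) is /a/.

a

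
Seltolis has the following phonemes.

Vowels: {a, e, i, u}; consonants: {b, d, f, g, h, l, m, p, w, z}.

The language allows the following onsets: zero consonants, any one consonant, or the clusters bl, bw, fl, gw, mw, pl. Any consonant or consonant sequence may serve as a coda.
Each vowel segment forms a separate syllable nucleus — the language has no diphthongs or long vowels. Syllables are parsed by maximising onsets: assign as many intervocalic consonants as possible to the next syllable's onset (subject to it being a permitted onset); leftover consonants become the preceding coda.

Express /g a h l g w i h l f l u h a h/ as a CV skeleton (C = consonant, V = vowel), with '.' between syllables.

The vowels are a, i, u, a — 4 nuclei, so 4 syllables.
Between /a/ (V1) and /i/ (V2): /hlgw/; trying suffixes from longest down, /gw/ is the first permitted one, so coda /hl/ | onset /gw/.
Between /i/ (V2) and /u/ (V3): /hlfl/ splits as /hl/ + /fl/ (/fl/ is the longest suffix that is a licit onset).
Between /u/ (V3) and /a/ (V4): just /h/ — single C goes to the following onset.
So the parse is gahl.gwihl.flu.hah.
Mapping each syllable to C/V: /gahl/ → CVCC, /gwihl/ → CCVCC, /flu/ → CCV, /hah/ → CVC.

CVCC.CCVCC.CCV.CVC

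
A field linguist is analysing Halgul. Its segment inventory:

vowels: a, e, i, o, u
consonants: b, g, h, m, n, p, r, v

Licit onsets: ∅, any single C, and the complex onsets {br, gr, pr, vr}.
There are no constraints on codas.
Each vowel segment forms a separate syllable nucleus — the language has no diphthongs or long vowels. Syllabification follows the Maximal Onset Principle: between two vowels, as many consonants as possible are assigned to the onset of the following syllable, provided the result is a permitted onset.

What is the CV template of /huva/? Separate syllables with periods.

CV.CV

The vowels are u, a — 2 nuclei, so 2 syllables.
σ1/σ2 boundary: /v/ → onset of the next syllable (single consonants are always licit onsets).
Putting it together: hu.va.
Mapping each syllable to C/V: /hu/ → CV, /va/ → CV.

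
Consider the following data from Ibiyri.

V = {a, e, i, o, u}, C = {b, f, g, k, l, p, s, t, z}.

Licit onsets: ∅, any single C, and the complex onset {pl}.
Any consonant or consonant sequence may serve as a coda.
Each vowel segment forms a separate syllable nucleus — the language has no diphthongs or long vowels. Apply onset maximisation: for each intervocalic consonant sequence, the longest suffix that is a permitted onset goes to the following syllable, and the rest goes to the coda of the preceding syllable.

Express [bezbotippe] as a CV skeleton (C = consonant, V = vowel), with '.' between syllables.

The vowels are e, o, i, e — 4 nuclei, so 4 syllables.
σ1/σ2 boundary: /zb/ — longest licit onset from the right is /b/, leaving /z/ as coda.
σ2/σ3 boundary: just /t/ — single C goes to the following onset.
σ3/σ4 boundary: /pp/ splits as /p/ + /p/ (/p/ is the longest suffix that is a licit onset).
Result: bez.bo.tip.pe.
Mapping each syllable to C/V: /bez/ → CVC, /bo/ → CV, /tip/ → CVC, /pe/ → CV.

CVC.CV.CVC.CV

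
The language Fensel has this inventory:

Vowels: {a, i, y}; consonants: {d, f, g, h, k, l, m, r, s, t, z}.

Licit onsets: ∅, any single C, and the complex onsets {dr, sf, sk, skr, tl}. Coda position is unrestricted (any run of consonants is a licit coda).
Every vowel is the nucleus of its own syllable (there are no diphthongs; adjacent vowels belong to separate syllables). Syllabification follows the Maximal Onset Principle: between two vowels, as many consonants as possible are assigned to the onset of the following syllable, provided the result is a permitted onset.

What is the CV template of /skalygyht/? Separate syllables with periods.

Vowels present: a, y, y; each is a nucleus, giving 3 syllables.
Between /a/ (V1) and /y/ (V2): just /l/ — single C goes to the following onset.
Between /y/ (V2) and /y/ (V3): /g/ is a single consonant, so it becomes the next onset.
Result: ska.ly.gyht.
Mapping each syllable to C/V: /ska/ → CCV, /ly/ → CV, /gyht/ → CVCC.

CCV.CV.CVCC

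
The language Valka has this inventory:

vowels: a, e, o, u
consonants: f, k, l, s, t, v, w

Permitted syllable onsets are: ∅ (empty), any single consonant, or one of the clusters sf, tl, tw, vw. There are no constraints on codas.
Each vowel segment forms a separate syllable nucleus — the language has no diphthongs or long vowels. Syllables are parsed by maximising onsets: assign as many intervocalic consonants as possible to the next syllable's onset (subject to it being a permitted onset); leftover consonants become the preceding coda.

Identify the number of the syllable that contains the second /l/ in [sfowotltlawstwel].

3

The vowels are o, o, a, e — 4 nuclei, so 4 syllables.
V1 /o/ – V2 /o/: /w/ is a single consonant, so it becomes the next onset.
V2 /o/ – V3 /a/: /tltl/; trying suffixes from longest down, /tl/ is the first permitted one, so coda /tl/ | onset /tl/.
V3 /a/ – V4 /e/: /wstw/ — longest licit onset from the right is /tw/, leaving /ws/ as coda.
So the parse is sfo.wotl.tlaws.twel.
The second /l/ is in the onset of syllable 3 (/tlaws/).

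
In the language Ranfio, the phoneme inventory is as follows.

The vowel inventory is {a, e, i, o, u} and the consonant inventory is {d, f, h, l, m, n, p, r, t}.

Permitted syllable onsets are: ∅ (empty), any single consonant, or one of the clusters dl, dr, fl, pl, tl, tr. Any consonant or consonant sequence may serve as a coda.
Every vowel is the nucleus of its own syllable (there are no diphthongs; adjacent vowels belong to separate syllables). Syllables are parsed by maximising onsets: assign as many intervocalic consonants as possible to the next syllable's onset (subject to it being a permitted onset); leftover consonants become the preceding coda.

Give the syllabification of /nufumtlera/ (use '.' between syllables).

nu.fum.tle.ra

Vowels present: u, u, e, a; each is a nucleus, giving 4 syllables.
Between /u/ (V1) and /u/ (V2): /f/ → onset of the next syllable (single consonants are always licit onsets).
Between /u/ (V2) and /e/ (V3): /mtl/; trying suffixes from longest down, /tl/ is the first permitted one, so coda /m/ | onset /tl/.
Between /e/ (V3) and /a/ (V4): just /r/ — single C goes to the following onset.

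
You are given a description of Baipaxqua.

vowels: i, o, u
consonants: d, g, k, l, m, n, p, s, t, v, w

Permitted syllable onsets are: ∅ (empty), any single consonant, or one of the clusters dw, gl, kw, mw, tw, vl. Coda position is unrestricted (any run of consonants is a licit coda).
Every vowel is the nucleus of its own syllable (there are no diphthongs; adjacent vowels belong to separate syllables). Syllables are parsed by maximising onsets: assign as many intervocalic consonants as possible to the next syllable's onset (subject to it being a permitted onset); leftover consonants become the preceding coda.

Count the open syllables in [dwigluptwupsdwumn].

1

The vowels are i, u, u, u — 4 nuclei, so 4 syllables.
/i…u/ gap (V1→V2): /gl/ is a licit onset in full, so it all attaches to the next syllable.
/u…u/ gap (V2→V3): /ptw/; trying suffixes from longest down, /tw/ is the first permitted one, so coda /p/ | onset /tw/.
/u…u/ gap (V3→V4): /psdw/ splits as /ps/ + /dw/ (/dw/ is the longest suffix that is a licit onset).
Syllabification: dwi.glup.twups.dwumn.
Classifying each syllable: /dwi/ (open), /glup/ (closed), /twups/ (closed), /dwumn/ (closed).
Open syllables: 1.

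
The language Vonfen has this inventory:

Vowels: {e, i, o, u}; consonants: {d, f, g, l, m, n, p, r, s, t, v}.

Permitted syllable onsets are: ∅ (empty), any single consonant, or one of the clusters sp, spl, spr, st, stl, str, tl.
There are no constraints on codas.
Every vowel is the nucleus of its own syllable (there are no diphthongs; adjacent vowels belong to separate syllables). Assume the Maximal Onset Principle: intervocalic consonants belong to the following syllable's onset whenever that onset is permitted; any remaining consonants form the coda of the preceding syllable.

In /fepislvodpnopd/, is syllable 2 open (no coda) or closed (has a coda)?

Nuclei (vowels): e, i, o, o → 4 syllables.
V1 /e/ – V2 /i/: /p/ → onset of the next syllable (single consonants are always licit onsets).
V2 /i/ – V3 /o/: cluster /slv/ — the longest permitted-onset suffix is /v/; onset = /v/, preceding coda = /sl/.
V3 /o/ – V4 /o/: cluster /dpn/ — the longest permitted-onset suffix is /n/; onset = /n/, preceding coda = /dp/.
So the parse is fe.pisl.vodp.nopd.
Syllable 2 is /pisl/ with coda /sl/, so it is closed.

closed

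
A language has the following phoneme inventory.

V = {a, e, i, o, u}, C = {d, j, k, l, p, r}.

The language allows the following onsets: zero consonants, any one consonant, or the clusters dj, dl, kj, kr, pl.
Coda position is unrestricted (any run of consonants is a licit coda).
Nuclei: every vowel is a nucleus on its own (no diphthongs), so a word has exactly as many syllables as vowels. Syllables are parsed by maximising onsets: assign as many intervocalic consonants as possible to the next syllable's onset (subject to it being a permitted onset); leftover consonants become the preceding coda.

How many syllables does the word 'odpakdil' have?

3

The vowels are o, a, i — 3 nuclei, so 3 syllables.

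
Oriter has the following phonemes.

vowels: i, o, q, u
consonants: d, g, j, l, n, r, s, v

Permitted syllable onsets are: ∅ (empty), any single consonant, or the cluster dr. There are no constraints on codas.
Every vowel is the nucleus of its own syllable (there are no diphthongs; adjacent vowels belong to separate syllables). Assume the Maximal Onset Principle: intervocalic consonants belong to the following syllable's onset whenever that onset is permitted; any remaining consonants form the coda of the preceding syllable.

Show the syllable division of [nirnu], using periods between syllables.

nir.nu

Nuclei (vowels): i, u → 2 syllables.
V1 /i/ – V2 /u/: /rn/ splits as /r/ + /n/ (/n/ is the longest suffix that is a licit onset).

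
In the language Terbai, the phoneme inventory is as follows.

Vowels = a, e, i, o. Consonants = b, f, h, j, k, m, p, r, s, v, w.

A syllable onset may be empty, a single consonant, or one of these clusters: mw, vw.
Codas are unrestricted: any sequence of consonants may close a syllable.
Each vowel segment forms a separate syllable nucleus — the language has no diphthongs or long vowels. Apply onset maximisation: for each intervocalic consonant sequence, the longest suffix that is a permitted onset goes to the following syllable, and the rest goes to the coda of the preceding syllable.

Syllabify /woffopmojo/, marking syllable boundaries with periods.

The vowels are o, o, o, o — 4 nuclei, so 4 syllables.
V1 /o/ – V2 /o/: /ff/ splits as /f/ + /f/ (/f/ is the longest suffix that is a licit onset).
V2 /o/ – V3 /o/: /pm/ — longest licit onset from the right is /m/, leaving /p/ as coda.
V3 /o/ – V4 /o/: just /j/ — single C goes to the following onset.

wof.fop.mo.jo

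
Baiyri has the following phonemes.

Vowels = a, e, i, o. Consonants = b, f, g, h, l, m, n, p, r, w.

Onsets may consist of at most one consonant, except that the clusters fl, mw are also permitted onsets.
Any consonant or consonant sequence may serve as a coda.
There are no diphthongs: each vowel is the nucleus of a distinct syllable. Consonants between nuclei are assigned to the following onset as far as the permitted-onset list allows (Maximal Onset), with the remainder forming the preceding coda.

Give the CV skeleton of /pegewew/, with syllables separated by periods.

Nuclei (vowels): e, e, e → 3 syllables.
Between /e/ (V1) and /e/ (V2): /g/ → onset of the next syllable (single consonants are always licit onsets).
Between /e/ (V2) and /e/ (V3): /w/ → onset of the next syllable (single consonants are always licit onsets).
So the parse is pe.ge.wew.
Mapping each syllable to C/V: /pe/ → CV, /ge/ → CV, /wew/ → CVC.

CV.CV.CVC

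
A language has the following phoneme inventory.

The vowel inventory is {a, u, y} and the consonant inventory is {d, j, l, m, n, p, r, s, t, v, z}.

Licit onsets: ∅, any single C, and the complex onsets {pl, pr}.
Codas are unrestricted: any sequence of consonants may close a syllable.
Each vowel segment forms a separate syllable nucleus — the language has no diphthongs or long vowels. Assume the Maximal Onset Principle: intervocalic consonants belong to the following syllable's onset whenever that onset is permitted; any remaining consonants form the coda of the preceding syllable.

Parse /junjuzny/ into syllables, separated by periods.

jun.juz.ny

Vowels present: u, u, y; each is a nucleus, giving 3 syllables.
σ1/σ2 boundary: /nj/ splits as /n/ + /j/ (/j/ is the longest suffix that is a licit onset).
σ2/σ3 boundary: /zn/; trying suffixes from longest down, /n/ is the first permitted one, so coda /z/ | onset /n/.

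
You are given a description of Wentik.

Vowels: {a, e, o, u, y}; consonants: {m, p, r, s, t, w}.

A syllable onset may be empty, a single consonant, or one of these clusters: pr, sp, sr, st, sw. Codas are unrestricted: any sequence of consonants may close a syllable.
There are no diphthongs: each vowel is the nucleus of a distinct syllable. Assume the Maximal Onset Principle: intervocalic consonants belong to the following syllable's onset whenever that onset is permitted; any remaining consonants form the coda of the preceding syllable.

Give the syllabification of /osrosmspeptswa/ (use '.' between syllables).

Nuclei (vowels): o, o, e, a → 4 syllables.
Between /o/ (V1) and /o/ (V2): cluster /sr/ — /sr/ is itself a permitted onset, so the whole cluster goes right; preceding coda = ∅.
Between /o/ (V2) and /e/ (V3): /smsp/ — longest licit onset from the right is /sp/, leaving /sm/ as coda.
Between /e/ (V3) and /a/ (V4): /ptsw/ splits as /pt/ + /sw/ (/sw/ is the longest suffix that is a licit onset).

o.srosm.spept.swa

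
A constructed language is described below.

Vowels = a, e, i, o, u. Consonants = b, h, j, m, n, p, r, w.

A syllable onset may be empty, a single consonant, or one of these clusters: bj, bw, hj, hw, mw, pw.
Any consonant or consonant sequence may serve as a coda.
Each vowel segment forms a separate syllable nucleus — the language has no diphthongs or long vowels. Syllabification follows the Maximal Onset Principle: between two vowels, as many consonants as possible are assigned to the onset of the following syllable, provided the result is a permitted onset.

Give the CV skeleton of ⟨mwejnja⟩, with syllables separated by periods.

Vowels present: e, a; each is a nucleus, giving 2 syllables.
σ1/σ2 boundary: /jnj/; trying suffixes from longest down, /j/ is the first permitted one, so coda /jn/ | onset /j/.
Putting it together: mwejn.ja.
Mapping each syllable to C/V: /mwejn/ → CCVCC, /ja/ → CV.

CCVCC.CV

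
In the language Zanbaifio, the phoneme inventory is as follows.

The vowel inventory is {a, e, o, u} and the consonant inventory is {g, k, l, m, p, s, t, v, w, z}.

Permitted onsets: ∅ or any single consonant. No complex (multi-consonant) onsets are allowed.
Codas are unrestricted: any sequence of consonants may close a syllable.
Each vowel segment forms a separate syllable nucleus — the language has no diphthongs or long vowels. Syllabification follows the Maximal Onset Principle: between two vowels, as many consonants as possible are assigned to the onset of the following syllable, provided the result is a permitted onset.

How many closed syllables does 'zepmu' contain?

1

Nuclei (vowels): e, u → 2 syllables.
Between /e/ (V1) and /u/ (V2): cluster /pm/ — the longest permitted-onset suffix is /m/; onset = /m/, preceding coda = /p/.
Result: zep.mu.
Classifying each syllable: /zep/ (closed), /mu/ (open).
Closed syllables: 1.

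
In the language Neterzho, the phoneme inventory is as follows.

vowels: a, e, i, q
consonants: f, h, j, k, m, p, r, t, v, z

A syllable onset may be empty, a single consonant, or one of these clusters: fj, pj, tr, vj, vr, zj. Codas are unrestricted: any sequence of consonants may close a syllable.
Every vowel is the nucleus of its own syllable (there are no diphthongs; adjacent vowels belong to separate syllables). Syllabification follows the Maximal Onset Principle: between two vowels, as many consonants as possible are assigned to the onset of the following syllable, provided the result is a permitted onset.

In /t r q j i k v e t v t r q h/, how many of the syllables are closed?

3

Nuclei (vowels): q, i, e, q → 4 syllables.
σ1/σ2 boundary: /j/ → onset of the next syllable (single consonants are always licit onsets).
σ2/σ3 boundary: /kv/; trying suffixes from longest down, /v/ is the first permitted one, so coda /k/ | onset /v/.
σ3/σ4 boundary: /tvtr/ — longest licit onset from the right is /tr/, leaving /tv/ as coda.
So the parse is trq.jik.vetv.trqh.
Classifying each syllable: /trq/ (open), /jik/ (closed), /vetv/ (closed), /trqh/ (closed).
Closed syllables: 3.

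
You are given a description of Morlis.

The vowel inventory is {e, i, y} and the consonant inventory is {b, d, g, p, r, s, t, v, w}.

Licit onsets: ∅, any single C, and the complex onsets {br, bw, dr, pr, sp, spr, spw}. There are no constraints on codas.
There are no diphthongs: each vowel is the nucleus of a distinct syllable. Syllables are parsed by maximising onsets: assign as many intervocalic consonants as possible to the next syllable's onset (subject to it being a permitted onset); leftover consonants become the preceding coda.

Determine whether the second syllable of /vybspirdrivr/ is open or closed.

Nuclei (vowels): y, i, i → 3 syllables.
/y…i/ gap (V1→V2): /bsp/; trying suffixes from longest down, /sp/ is the first permitted one, so coda /b/ | onset /sp/.
/i…i/ gap (V2→V3): cluster /rdr/ — the longest permitted-onset suffix is /dr/; onset = /dr/, preceding coda = /r/.
Result: vyb.spir.drivr.
Syllable 2 is /spir/ with coda /r/, so it is closed.

closed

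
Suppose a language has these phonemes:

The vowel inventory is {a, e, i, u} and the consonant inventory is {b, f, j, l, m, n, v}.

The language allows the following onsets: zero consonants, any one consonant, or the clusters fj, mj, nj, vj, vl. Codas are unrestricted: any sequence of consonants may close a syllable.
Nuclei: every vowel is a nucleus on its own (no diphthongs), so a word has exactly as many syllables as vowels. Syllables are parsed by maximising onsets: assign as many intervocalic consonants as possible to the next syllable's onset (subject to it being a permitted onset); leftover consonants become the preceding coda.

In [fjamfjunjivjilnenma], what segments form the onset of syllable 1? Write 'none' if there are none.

Nuclei (vowels): a, u, i, i, e, a → 6 syllables.
/a…u/ gap (V1→V2): /mfj/ — longest licit onset from the right is /fj/, leaving /m/ as coda.
/u…i/ gap (V2→V3): /nj/ — entire cluster is a permitted onset → onset /nj/, coda ∅.
/i…i/ gap (V3→V4): /vj/ is a licit onset in full, so it all attaches to the next syllable.
/i…e/ gap (V4→V5): cluster /ln/ — the longest permitted-onset suffix is /n/; onset = /n/, preceding coda = /l/.
/e…a/ gap (V5→V6): cluster /nm/ — the longest permitted-onset suffix is /m/; onset = /m/, preceding coda = /n/.
Result: fjam.fju.nji.vjil.nen.ma.
Syllable 1 is /fjam/: onset /fj/, nucleus /a/, coda /m/.

fj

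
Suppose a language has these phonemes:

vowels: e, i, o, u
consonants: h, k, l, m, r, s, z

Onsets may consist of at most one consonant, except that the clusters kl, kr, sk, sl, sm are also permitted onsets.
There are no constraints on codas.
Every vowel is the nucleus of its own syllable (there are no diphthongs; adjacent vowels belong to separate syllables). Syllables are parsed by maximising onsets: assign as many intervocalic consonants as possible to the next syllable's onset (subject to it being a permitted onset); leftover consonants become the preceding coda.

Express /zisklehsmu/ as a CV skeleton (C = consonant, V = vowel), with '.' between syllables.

CVC.CCVC.CCV

The vowels are i, e, u — 3 nuclei, so 3 syllables.
Between /i/ (V1) and /e/ (V2): /skl/ splits as /s/ + /kl/ (/kl/ is the longest suffix that is a licit onset).
Between /e/ (V2) and /u/ (V3): /hsm/ splits as /h/ + /sm/ (/sm/ is the longest suffix that is a licit onset).
Result: zis.kleh.smu.
Mapping each syllable to C/V: /zis/ → CVC, /kleh/ → CCVC, /smu/ → CCV.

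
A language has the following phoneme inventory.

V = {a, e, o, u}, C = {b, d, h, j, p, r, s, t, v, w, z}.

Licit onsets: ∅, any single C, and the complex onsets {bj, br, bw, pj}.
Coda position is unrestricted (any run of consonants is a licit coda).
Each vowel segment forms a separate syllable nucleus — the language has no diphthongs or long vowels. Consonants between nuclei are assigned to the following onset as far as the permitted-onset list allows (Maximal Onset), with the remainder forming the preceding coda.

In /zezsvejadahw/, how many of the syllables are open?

Vowels present: e, e, a, a; each is a nucleus, giving 4 syllables.
/e…e/ gap (V1→V2): /zsv/ — longest licit onset from the right is /v/, leaving /zs/ as coda.
/e…a/ gap (V2→V3): /j/ → onset of the next syllable (single consonants are always licit onsets).
/a…a/ gap (V3→V4): just /d/ — single C goes to the following onset.
So the parse is zezs.ve.ja.dahw.
Classifying each syllable: /zezs/ (closed), /ve/ (open), /ja/ (open), /dahw/ (closed).
Open syllables: 2.

2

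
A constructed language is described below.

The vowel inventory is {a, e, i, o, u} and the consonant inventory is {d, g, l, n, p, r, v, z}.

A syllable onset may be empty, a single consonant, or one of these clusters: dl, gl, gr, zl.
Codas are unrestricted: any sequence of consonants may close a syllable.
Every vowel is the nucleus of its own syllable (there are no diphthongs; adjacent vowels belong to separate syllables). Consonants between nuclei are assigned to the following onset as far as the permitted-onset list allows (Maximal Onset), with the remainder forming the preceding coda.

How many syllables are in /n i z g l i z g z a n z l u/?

4

Vowels present: i, i, a, u; each is a nucleus, giving 4 syllables.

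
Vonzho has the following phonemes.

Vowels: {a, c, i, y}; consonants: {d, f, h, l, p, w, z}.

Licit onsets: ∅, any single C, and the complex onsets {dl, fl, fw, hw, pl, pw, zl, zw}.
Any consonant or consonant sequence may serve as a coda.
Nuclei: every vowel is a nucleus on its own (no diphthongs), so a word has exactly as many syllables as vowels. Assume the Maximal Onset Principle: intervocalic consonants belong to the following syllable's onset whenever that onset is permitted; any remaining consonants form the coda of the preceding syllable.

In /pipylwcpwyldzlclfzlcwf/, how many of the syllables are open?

The vowels are i, y, c, y, c, c — 6 nuclei, so 6 syllables.
σ1/σ2 boundary: just /p/ — single C goes to the following onset.
σ2/σ3 boundary: /lw/; trying suffixes from longest down, /w/ is the first permitted one, so coda /l/ | onset /w/.
σ3/σ4 boundary: cluster /pw/ — /pw/ is itself a permitted onset, so the whole cluster goes right; preceding coda = ∅.
σ4/σ5 boundary: cluster /ldzl/ — the longest permitted-onset suffix is /zl/; onset = /zl/, preceding coda = /ld/.
σ5/σ6 boundary: /lfzl/ splits as /lf/ + /zl/ (/zl/ is the longest suffix that is a licit onset).
Result: pi.pyl.wc.pwyld.zlclf.zlcwf.
Classifying each syllable: /pi/ (open), /pyl/ (closed), /wc/ (open), /pwyld/ (closed), /zlclf/ (closed), /zlcwf/ (closed).
Open syllables: 2.

2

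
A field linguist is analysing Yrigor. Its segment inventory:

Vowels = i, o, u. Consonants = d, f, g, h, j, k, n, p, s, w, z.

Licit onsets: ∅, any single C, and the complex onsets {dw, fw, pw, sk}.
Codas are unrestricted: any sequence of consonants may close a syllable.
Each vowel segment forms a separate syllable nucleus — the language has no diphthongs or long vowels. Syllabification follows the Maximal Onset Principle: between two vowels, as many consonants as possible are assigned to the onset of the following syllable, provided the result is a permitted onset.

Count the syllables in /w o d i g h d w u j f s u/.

The vowels are o, i, u, u — 4 nuclei, so 4 syllables.

4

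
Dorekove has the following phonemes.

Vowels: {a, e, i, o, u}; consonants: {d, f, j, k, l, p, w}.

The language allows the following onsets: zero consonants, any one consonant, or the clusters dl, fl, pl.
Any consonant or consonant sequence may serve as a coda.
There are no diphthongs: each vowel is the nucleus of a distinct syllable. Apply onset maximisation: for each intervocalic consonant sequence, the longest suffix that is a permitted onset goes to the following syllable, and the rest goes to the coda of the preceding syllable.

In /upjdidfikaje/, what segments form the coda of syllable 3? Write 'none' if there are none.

The vowels are u, i, i, a, e — 5 nuclei, so 5 syllables.
σ1/σ2 boundary: /pjd/; trying suffixes from longest down, /d/ is the first permitted one, so coda /pj/ | onset /d/.
σ2/σ3 boundary: /df/ splits as /d/ + /f/ (/f/ is the longest suffix that is a licit onset).
σ3/σ4 boundary: just /k/ — single C goes to the following onset.
σ4/σ5 boundary: /j/ is a single consonant, so it becomes the next onset.
Putting it together: upj.did.fi.ka.je.
Syllable 3 is /fi/: onset /f/, nucleus /i/, coda ∅.

none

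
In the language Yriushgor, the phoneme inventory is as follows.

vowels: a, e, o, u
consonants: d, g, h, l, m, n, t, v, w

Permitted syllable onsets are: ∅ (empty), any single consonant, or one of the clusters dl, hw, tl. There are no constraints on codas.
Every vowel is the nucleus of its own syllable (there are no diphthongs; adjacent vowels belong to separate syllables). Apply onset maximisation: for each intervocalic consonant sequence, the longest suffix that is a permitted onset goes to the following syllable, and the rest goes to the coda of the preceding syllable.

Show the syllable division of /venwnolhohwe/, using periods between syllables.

venw.nol.ho.hwe

Nuclei (vowels): e, o, o, e → 4 syllables.
σ1/σ2 boundary: /nwn/; trying suffixes from longest down, /n/ is the first permitted one, so coda /nw/ | onset /n/.
σ2/σ3 boundary: /lh/ splits as /l/ + /h/ (/h/ is the longest suffix that is a licit onset).
σ3/σ4 boundary: /hw/ is a licit onset in full, so it all attaches to the next syllable.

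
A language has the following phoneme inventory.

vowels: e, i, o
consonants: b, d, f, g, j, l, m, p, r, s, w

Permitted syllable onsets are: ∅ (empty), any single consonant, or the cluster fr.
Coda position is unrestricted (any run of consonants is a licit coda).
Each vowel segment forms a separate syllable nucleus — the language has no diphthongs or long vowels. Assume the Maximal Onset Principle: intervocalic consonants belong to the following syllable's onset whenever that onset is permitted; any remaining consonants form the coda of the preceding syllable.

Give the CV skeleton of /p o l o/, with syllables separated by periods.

Nuclei (vowels): o, o → 2 syllables.
Between /o/ (V1) and /o/ (V2): just /l/ — single C goes to the following onset.
Putting it together: po.lo.
Mapping each syllable to C/V: /po/ → CV, /lo/ → CV.

CV.CV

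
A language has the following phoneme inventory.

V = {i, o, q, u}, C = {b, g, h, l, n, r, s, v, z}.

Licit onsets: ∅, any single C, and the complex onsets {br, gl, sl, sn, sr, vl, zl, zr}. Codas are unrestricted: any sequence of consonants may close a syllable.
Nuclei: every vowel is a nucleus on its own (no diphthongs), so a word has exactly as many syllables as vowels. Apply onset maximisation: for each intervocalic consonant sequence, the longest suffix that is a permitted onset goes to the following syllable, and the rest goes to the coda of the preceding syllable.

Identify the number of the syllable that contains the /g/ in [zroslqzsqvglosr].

The vowels are o, q, q, o — 4 nuclei, so 4 syllables.
Between /o/ (V1) and /q/ (V2): /sl/ is a licit onset in full, so it all attaches to the next syllable.
Between /q/ (V2) and /q/ (V3): /zs/ — longest licit onset from the right is /s/, leaving /z/ as coda.
Between /q/ (V3) and /o/ (V4): cluster /vgl/ — the longest permitted-onset suffix is /gl/; onset = /gl/, preceding coda = /v/.
Syllabification: zro.slqz.sqv.glosr.
The /g/ is in the onset of syllable 4 (/glosr/).

4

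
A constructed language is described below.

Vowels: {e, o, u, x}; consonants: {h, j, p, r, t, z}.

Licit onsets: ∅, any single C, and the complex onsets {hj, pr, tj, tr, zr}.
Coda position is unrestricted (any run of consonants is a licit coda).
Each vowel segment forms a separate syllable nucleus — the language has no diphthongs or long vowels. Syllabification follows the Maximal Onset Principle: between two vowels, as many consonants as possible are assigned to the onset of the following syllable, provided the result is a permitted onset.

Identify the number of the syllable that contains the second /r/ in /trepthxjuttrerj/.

The vowels are e, x, u, e — 4 nuclei, so 4 syllables.
σ1/σ2 boundary: cluster /pth/ — the longest permitted-onset suffix is /h/; onset = /h/, preceding coda = /pt/.
σ2/σ3 boundary: /j/ is a single consonant, so it becomes the next onset.
σ3/σ4 boundary: /ttr/ splits as /t/ + /tr/ (/tr/ is the longest suffix that is a licit onset).
Result: trept.hx.jut.trerj.
The second /r/ is in the onset of syllable 4 (/trerj/).

4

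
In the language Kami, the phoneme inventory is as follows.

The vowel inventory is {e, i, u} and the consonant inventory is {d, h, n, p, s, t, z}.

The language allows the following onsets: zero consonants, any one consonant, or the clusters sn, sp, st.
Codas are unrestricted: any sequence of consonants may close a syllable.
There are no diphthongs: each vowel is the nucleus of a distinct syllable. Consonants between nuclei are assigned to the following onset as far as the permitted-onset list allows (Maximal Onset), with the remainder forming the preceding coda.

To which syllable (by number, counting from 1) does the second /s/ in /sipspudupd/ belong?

2

The vowels are i, u, u — 3 nuclei, so 3 syllables.
/i…u/ gap (V1→V2): /psp/; trying suffixes from longest down, /sp/ is the first permitted one, so coda /p/ | onset /sp/.
/u…u/ gap (V2→V3): /d/ is a single consonant, so it becomes the next onset.
Syllabification: sip.spu.dupd.
The second /s/ is in the onset of syllable 2 (/spu/).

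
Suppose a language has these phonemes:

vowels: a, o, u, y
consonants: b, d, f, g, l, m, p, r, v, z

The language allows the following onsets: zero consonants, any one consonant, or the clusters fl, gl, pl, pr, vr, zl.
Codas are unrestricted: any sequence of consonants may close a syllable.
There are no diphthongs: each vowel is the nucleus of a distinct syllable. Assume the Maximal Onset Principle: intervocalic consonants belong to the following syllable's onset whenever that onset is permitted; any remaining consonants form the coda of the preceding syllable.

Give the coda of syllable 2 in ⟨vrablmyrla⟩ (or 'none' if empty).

Vowels present: a, y, a; each is a nucleus, giving 3 syllables.
Between /a/ (V1) and /y/ (V2): cluster /blm/ — the longest permitted-onset suffix is /m/; onset = /m/, preceding coda = /bl/.
Between /y/ (V2) and /a/ (V3): cluster /rl/ — the longest permitted-onset suffix is /l/; onset = /l/, preceding coda = /r/.
Putting it together: vrabl.myr.la.
Syllable 2 is /myr/: onset /m/, nucleus /y/, coda /r/.

r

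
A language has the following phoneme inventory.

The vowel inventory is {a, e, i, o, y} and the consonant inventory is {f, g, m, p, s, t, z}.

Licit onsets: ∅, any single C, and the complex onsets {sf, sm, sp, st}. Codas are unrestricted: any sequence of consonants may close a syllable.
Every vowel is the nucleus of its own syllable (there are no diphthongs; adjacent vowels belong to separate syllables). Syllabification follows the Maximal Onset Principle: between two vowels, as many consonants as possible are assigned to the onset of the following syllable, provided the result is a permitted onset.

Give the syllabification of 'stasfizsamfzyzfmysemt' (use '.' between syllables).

sta.sfiz.samf.zyzf.my.semt

Vowels present: a, i, a, y, y, e; each is a nucleus, giving 6 syllables.
/a…i/ gap (V1→V2): /sf/ is a licit onset in full, so it all attaches to the next syllable.
/i…a/ gap (V2→V3): /zs/; trying suffixes from longest down, /s/ is the first permitted one, so coda /z/ | onset /s/.
/a…y/ gap (V3→V4): /mfz/ — longest licit onset from the right is /z/, leaving /mf/ as coda.
/y…y/ gap (V4→V5): /zfm/ — longest licit onset from the right is /m/, leaving /zf/ as coda.
/y…e/ gap (V5→V6): /s/ → onset of the next syllable (single consonants are always licit onsets).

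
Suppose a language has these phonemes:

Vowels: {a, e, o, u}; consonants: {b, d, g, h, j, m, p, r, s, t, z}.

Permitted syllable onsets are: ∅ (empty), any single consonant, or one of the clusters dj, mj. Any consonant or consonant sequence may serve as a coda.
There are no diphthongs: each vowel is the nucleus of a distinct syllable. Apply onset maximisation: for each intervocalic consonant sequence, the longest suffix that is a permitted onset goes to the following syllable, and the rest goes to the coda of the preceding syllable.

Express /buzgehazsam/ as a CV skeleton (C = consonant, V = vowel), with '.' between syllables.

CVC.CV.CVC.CVC

Vowels present: u, e, a, a; each is a nucleus, giving 4 syllables.
σ1/σ2 boundary: cluster /zg/ — the longest permitted-onset suffix is /g/; onset = /g/, preceding coda = /z/.
σ2/σ3 boundary: /h/ → onset of the next syllable (single consonants are always licit onsets).
σ3/σ4 boundary: /zs/; trying suffixes from longest down, /s/ is the first permitted one, so coda /z/ | onset /s/.
So the parse is buz.ge.haz.sam.
Mapping each syllable to C/V: /buz/ → CVC, /ge/ → CV, /haz/ → CVC, /sam/ → CVC.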